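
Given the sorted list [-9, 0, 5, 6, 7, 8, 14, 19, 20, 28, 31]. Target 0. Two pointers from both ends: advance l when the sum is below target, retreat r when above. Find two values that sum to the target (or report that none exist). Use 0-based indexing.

no pair

l=0 r=10: -9+31=22 >0, r--
l=0 r=9: -9+28=19 >0, r--
l=0 r=8: -9+20=11 >0, r--
l=0 r=7: -9+19=10 >0, r--
l=0 r=6: -9+14=5 >0, r--
l=0 r=5: -9+8=-1 <0, l++
l=1 r=5: 0+8=8 >0, r--
l=1 r=4: 0+7=7 >0, r--
l=1 r=3: 0+6=6 >0, r--
l=1 r=2: 0+5=5 >0, r--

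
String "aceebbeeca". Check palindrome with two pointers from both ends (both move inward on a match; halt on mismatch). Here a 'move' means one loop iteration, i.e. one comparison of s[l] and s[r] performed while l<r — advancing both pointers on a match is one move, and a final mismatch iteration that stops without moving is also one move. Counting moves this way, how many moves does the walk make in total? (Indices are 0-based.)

5 moves

[0,9] 'a'=='a' → l++,r--
[1,8] 'c'=='c' → l++,r--
[2,7] 'e'=='e' → l++,r--
[3,6] 'e'=='e' → l++,r--
[4,5] 'b'=='b' → l++,r--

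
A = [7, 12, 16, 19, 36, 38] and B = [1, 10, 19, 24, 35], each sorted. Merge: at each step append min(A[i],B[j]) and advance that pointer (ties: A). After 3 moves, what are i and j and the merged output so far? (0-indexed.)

i=1, j=2, merged so far=[1, 7, 10]

i=0 j=0: A[i]=7>B[j]=1 take 1, j++
i=0 j=1: A[i]=7<=B[j]=10 take 7, i++
i=1 j=1: A[i]=12>B[j]=10 take 10, j++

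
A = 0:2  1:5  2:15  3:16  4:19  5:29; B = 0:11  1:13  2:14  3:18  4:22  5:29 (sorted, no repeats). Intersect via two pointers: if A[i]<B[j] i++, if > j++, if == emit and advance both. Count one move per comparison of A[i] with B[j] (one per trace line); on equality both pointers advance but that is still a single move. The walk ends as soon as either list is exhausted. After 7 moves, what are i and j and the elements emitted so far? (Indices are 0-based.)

i=4, j=3, emitted=[]

i=0 j=0: 2<11, i++
i=1 j=0: 5<11, i++
i=2 j=0: 15>11, j++
i=2 j=1: 15>13, j++
i=2 j=2: 15>14, j++
i=2 j=3: 15<18, i++
i=3 j=3: 16<18, i++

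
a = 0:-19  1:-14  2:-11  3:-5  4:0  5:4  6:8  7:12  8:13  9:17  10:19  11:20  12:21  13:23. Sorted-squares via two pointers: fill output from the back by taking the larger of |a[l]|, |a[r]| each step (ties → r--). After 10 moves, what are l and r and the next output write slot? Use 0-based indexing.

l=3, r=6, next write slot=3

l=0 r=13: |-19|<=|23| out[13]=529, r--
l=0 r=12: |-19|<=|21| out[12]=441, r--
l=0 r=11: |-19|<=|20| out[11]=400, r--
l=0 r=10: |-19|<=|19| out[10]=361, r--
l=0 r=9: |-19|>|17| out[9]=361, l++
l=1 r=9: |-14|<=|17| out[8]=289, r--
l=1 r=8: |-14|>|13| out[7]=196, l++
l=2 r=8: |-11|<=|13| out[6]=169, r--
l=2 r=7: |-11|<=|12| out[5]=144, r--
l=2 r=6: |-11|>|8| out[4]=121, l++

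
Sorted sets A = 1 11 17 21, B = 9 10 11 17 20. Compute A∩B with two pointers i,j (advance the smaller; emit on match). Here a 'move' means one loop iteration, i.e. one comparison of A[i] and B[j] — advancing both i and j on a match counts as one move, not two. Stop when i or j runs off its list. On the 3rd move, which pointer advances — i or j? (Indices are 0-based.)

i=0 j=0: 1<9, i++
i=1 j=0: 11>9, j++
i=1 j=1: 11>10, j++

j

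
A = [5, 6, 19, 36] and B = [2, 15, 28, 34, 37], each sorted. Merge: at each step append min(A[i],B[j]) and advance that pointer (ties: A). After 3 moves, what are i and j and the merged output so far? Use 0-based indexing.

i=2, j=1, merged so far=[2, 5, 6]

[i=0,j=0] A[i]=5>B[j]=2 take 2 → j++
[i=0,j=1] A[i]=5<=B[j]=15 take 5 → i++
[i=1,j=1] A[i]=6<=B[j]=15 take 6 → i++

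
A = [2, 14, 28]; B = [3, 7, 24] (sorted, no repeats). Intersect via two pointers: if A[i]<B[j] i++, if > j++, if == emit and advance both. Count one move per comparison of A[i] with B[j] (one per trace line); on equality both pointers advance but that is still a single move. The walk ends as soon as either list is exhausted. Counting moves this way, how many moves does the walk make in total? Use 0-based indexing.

5 moves

i=0 j=0: 2<3, i++
i=1 j=0: 14>3, j++
i=1 j=1: 14>7, j++
i=1 j=2: 14<24, i++
i=2 j=2: 28>24, j++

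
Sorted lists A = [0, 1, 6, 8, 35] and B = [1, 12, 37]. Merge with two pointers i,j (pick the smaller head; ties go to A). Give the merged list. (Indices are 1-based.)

[i=1,j=1] A[i]=0<=B[j]=1 take 0 → i++
[i=2,j=1] A[i]=1<=B[j]=1 take 1 → i++
[i=3,j=1] A[i]=6>B[j]=1 take 1 → j++
[i=3,j=2] A[i]=6<=B[j]=12 take 6 → i++
[i=4,j=2] A[i]=8<=B[j]=12 take 8 → i++
[i=5,j=2] A[i]=35>B[j]=12 take 12 → j++
[i=5,j=3] A[i]=35<=B[j]=37 take 35 → i++
[i=6,j=3] A done, take B[j]=37 → j++

[0, 1, 1, 6, 8, 12, 35, 37]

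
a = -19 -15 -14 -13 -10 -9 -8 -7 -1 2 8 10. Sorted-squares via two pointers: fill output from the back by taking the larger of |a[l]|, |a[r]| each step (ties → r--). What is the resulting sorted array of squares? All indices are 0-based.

[0,11] |-19|>|10| out[11]=361 → l++
[1,11] |-15|>|10| out[10]=225 → l++
[2,11] |-14|>|10| out[9]=196 → l++
[3,11] |-13|>|10| out[8]=169 → l++
[4,11] |-10|<=|10| out[7]=100 → r--
[4,10] |-10|>|8| out[6]=100 → l++
[5,10] |-9|>|8| out[5]=81 → l++
[6,10] |-8|<=|8| out[4]=64 → r--
[6,9] |-8|>|2| out[3]=64 → l++
[7,9] |-7|>|2| out[2]=49 → l++
[8,9] |-1|<=|2| out[1]=4 → r--
[8,8] |-1|<=|-1| out[0]=1 → r--

[1, 4, 49, 64, 64, 81, 100, 100, 169, 196, 225, 361]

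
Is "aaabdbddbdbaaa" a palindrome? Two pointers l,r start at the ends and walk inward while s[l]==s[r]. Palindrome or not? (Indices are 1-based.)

palindrome

l=1 r=14: 'a'=='a', l++,r--
l=2 r=13: 'a'=='a', l++,r--
l=3 r=12: 'a'=='a', l++,r--
l=4 r=11: 'b'=='b', l++,r--
l=5 r=10: 'd'=='d', l++,r--
l=6 r=9: 'b'=='b', l++,r--
l=7 r=8: 'd'=='d', l++,r--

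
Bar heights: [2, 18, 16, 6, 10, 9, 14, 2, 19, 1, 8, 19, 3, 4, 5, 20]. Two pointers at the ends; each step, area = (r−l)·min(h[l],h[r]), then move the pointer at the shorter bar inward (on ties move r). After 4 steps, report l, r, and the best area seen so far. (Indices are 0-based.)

l=4, r=15, best area=252

l=0 r=15: min(2,20)*15=30 best=30 *, l++
l=1 r=15: min(18,20)*14=252 best=252 *, l++
l=2 r=15: min(16,20)*13=208 best=252, l++
l=3 r=15: min(6,20)*12=72 best=252, l++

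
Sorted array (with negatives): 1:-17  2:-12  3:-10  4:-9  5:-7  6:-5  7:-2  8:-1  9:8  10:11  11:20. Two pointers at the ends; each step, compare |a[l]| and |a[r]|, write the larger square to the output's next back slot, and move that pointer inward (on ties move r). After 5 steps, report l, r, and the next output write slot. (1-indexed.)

l=1 r=11: |-17|<=|20| out[11]=400, r--
l=1 r=10: |-17|>|11| out[10]=289, l++
l=2 r=10: |-12|>|11| out[9]=144, l++
l=3 r=10: |-10|<=|11| out[8]=121, r--
l=3 r=9: |-10|>|8| out[7]=100, l++

l=4, r=9, next write slot=6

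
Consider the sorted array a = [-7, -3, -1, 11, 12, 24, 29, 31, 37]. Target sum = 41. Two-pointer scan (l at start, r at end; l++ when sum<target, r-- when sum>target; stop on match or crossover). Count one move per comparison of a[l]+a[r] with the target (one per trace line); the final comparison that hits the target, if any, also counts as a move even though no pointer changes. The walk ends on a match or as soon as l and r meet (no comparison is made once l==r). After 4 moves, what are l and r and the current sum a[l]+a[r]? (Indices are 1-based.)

l=4, r=8, sum=42

l=1 r=9: -7+37=30 <41, l++
l=2 r=9: -3+37=34 <41, l++
l=3 r=9: -1+37=36 <41, l++
l=4 r=9: 11+37=48 >41, r--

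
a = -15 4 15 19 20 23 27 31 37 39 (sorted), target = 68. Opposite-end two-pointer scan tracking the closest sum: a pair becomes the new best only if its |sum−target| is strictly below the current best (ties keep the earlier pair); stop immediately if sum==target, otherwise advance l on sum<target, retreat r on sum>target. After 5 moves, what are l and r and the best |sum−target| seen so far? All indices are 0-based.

l=0 r=9: -15+39=24 d=44 *, l++
l=1 r=9: 4+39=43 d=25 *, l++
l=2 r=9: 15+39=54 d=14 *, l++
l=3 r=9: 19+39=58 d=10 *, l++
l=4 r=9: 20+39=59 d=9 *, l++

l=5, r=9, best |Δ|=9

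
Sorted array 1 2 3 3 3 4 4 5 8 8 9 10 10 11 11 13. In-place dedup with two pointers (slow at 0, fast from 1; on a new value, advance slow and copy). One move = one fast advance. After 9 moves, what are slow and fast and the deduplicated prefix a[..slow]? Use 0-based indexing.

(s=0,f=1) a[fast]=2≠a[slow]=1 write a[1]=2 → slow++,fast++
(s=1,f=2) a[fast]=3≠a[slow]=2 write a[2]=3 → slow++,fast++
(s=2,f=3) a[fast]=3=a[slow] dup → fast++
(s=2,f=4) a[fast]=3=a[slow] dup → fast++
(s=2,f=5) a[fast]=4≠a[slow]=3 write a[3]=4 → slow++,fast++
(s=3,f=6) a[fast]=4=a[slow] dup → fast++
(s=3,f=7) a[fast]=5≠a[slow]=4 write a[4]=5 → slow++,fast++
(s=4,f=8) a[fast]=8≠a[slow]=5 write a[5]=8 → slow++,fast++
(s=5,f=9) a[fast]=8=a[slow] dup → fast++

slow=5, fast=10, prefix=[1, 2, 3, 4, 5, 8]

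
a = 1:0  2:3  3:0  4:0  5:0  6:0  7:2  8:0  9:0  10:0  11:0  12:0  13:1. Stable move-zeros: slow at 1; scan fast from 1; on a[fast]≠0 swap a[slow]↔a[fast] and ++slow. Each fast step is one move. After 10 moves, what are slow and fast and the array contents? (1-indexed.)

slow=3, fast=11, a=[3, 2, 0, 0, 0, 0, 0, 0, 0, 0, 0, 0, 1]

slow=1 fast=1: a[fast]=0, fast++
slow=1 fast=2: a[fast]=3≠0 swap→a[1]=3, slow++,fast++
slow=2 fast=3: a[fast]=0, fast++
slow=2 fast=4: a[fast]=0, fast++
slow=2 fast=5: a[fast]=0, fast++
slow=2 fast=6: a[fast]=0, fast++
slow=2 fast=7: a[fast]=2≠0 swap→a[2]=2, slow++,fast++
slow=3 fast=8: a[fast]=0, fast++
slow=3 fast=9: a[fast]=0, fast++
slow=3 fast=10: a[fast]=0, fast++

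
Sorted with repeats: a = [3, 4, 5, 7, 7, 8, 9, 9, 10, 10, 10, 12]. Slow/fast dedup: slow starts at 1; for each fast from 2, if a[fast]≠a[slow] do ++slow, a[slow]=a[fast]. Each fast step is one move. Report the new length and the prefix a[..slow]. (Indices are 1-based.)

length 8; prefix = [3, 4, 5, 7, 8, 9, 10, 12]

slow=1 fast=2: a[fast]=4≠a[slow]=3 write a[2]=4, slow++,fast++
slow=2 fast=3: a[fast]=5≠a[slow]=4 write a[3]=5, slow++,fast++
slow=3 fast=4: a[fast]=7≠a[slow]=5 write a[4]=7, slow++,fast++
slow=4 fast=5: a[fast]=7=a[slow] dup, fast++
slow=4 fast=6: a[fast]=8≠a[slow]=7 write a[5]=8, slow++,fast++
slow=5 fast=7: a[fast]=9≠a[slow]=8 write a[6]=9, slow++,fast++
slow=6 fast=8: a[fast]=9=a[slow] dup, fast++
slow=6 fast=9: a[fast]=10≠a[slow]=9 write a[7]=10, slow++,fast++
slow=7 fast=10: a[fast]=10=a[slow] dup, fast++
slow=7 fast=11: a[fast]=10=a[slow] dup, fast++
slow=7 fast=12: a[fast]=12≠a[slow]=10 write a[8]=12, slow++,fast++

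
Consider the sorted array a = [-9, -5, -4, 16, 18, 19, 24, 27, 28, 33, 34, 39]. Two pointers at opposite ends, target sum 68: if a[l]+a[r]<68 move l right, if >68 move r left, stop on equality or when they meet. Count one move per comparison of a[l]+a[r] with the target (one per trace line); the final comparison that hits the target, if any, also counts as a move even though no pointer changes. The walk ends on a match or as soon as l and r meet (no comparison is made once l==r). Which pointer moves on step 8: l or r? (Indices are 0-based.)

[0,11] -9+39=30 <68 → l++
[1,11] -5+39=34 <68 → l++
[2,11] -4+39=35 <68 → l++
[3,11] 16+39=55 <68 → l++
[4,11] 18+39=57 <68 → l++
[5,11] 19+39=58 <68 → l++
[6,11] 24+39=63 <68 → l++
[7,11] 27+39=66 <68 → l++

l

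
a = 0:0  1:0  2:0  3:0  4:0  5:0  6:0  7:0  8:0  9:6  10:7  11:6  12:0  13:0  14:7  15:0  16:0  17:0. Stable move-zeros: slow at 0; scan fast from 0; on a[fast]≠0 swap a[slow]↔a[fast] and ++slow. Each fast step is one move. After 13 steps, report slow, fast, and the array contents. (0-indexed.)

slow=3, fast=13, a=[6, 7, 6, 0, 0, 0, 0, 0, 0, 0, 0, 0, 0, 0, 7, 0, 0, 0]

slow=0 fast=0: a[fast]=0, fast++
slow=0 fast=1: a[fast]=0, fast++
slow=0 fast=2: a[fast]=0, fast++
slow=0 fast=3: a[fast]=0, fast++
slow=0 fast=4: a[fast]=0, fast++
slow=0 fast=5: a[fast]=0, fast++
slow=0 fast=6: a[fast]=0, fast++
slow=0 fast=7: a[fast]=0, fast++
slow=0 fast=8: a[fast]=0, fast++
slow=0 fast=9: a[fast]=6≠0 swap→a[0]=6, slow++,fast++
slow=1 fast=10: a[fast]=7≠0 swap→a[1]=7, slow++,fast++
slow=2 fast=11: a[fast]=6≠0 swap→a[2]=6, slow++,fast++
slow=3 fast=12: a[fast]=0, fast++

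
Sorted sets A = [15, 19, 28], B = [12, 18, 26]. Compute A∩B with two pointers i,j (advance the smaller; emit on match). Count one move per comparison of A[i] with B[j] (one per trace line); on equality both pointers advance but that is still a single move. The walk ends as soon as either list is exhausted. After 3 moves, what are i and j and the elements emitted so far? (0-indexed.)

i=1, j=2, emitted=[]

[i=0,j=0] 15>12 → j++
[i=0,j=1] 15<18 → i++
[i=1,j=1] 19>18 → j++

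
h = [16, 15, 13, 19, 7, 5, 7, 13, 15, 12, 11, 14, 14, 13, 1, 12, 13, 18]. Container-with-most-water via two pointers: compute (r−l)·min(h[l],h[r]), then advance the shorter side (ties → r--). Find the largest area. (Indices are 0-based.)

[0,17] min(16,18)*17=272 best=272 * → l++
[1,17] min(15,18)*16=240 best=272 → l++
[2,17] min(13,18)*15=195 best=272 → l++
[3,17] min(19,18)*14=252 best=272 → r--
[3,16] min(19,13)*13=169 best=272 → r--
[3,15] min(19,12)*12=144 best=272 → r--
[3,14] min(19,1)*11=11 best=272 → r--
[3,13] min(19,13)*10=130 best=272 → r--
[3,12] min(19,14)*9=126 best=272 → r--
[3,11] min(19,14)*8=112 best=272 → r--
[3,10] min(19,11)*7=77 best=272 → r--
[3,9] min(19,12)*6=72 best=272 → r--
[3,8] min(19,15)*5=75 best=272 → r--
[3,7] min(19,13)*4=52 best=272 → r--
[3,6] min(19,7)*3=21 best=272 → r--
[3,5] min(19,5)*2=10 best=272 → r--
[3,4] min(19,7)*1=7 best=272 → r--

max area = 272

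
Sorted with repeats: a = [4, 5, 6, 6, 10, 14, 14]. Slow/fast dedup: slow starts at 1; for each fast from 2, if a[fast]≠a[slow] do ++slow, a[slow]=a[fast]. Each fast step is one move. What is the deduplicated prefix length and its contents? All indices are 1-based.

(s=1,f=2) a[fast]=5≠a[slow]=4 write a[2]=5 → slow++,fast++
(s=2,f=3) a[fast]=6≠a[slow]=5 write a[3]=6 → slow++,fast++
(s=3,f=4) a[fast]=6=a[slow] dup → fast++
(s=3,f=5) a[fast]=10≠a[slow]=6 write a[4]=10 → slow++,fast++
(s=4,f=6) a[fast]=14≠a[slow]=10 write a[5]=14 → slow++,fast++
(s=5,f=7) a[fast]=14=a[slow] dup → fast++

length 5; prefix = [4, 5, 6, 10, 14]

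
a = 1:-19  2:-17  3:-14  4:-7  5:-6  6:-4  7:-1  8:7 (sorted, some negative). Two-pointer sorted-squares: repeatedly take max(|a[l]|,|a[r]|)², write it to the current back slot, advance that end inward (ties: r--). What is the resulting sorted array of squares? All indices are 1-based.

[1, 16, 36, 49, 49, 196, 289, 361]

l=1 r=8: |-19|>|7| out[8]=361, l++
l=2 r=8: |-17|>|7| out[7]=289, l++
l=3 r=8: |-14|>|7| out[6]=196, l++
l=4 r=8: |-7|<=|7| out[5]=49, r--
l=4 r=7: |-7|>|-1| out[4]=49, l++
l=5 r=7: |-6|>|-1| out[3]=36, l++
l=6 r=7: |-4|>|-1| out[2]=16, l++
l=7 r=7: |-1|<=|-1| out[1]=1, r--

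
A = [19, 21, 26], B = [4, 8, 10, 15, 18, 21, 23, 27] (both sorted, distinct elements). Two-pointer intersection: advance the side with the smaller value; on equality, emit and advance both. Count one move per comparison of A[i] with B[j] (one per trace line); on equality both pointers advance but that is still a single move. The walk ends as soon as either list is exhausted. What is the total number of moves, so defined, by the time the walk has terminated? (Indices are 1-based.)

9 moves

i=1 j=1: 19>4, j++
i=1 j=2: 19>8, j++
i=1 j=3: 19>10, j++
i=1 j=4: 19>15, j++
i=1 j=5: 19>18, j++
i=1 j=6: 19<21, i++
i=2 j=6: 21==21 emit, i++,j++
i=3 j=7: 26>23, j++
i=3 j=8: 26<27, i++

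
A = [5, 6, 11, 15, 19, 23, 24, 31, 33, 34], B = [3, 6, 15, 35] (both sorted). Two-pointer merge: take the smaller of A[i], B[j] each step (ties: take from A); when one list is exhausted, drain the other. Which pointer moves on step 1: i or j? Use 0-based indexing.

[i=0,j=0] A[i]=5>B[j]=3 take 3 → j++

j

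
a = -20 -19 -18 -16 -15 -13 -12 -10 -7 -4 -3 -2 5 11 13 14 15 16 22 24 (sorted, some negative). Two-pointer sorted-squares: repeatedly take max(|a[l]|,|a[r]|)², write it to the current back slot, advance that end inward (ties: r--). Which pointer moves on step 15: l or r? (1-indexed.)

l

l=1 r=20: |-20|<=|24| out[20]=576, r--
l=1 r=19: |-20|<=|22| out[19]=484, r--
l=1 r=18: |-20|>|16| out[18]=400, l++
l=2 r=18: |-19|>|16| out[17]=361, l++
l=3 r=18: |-18|>|16| out[16]=324, l++
l=4 r=18: |-16|<=|16| out[15]=256, r--
l=4 r=17: |-16|>|15| out[14]=256, l++
l=5 r=17: |-15|<=|15| out[13]=225, r--
l=5 r=16: |-15|>|14| out[12]=225, l++
l=6 r=16: |-13|<=|14| out[11]=196, r--
l=6 r=15: |-13|<=|13| out[10]=169, r--
l=6 r=14: |-13|>|11| out[9]=169, l++
l=7 r=14: |-12|>|11| out[8]=144, l++
l=8 r=14: |-10|<=|11| out[7]=121, r--
l=8 r=13: |-10|>|5| out[6]=100, l++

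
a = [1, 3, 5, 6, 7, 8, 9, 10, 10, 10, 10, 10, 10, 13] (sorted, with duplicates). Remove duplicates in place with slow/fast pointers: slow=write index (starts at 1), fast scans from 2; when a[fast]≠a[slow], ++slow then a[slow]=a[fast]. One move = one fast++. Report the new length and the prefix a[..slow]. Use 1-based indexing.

length 9; prefix = [1, 3, 5, 6, 7, 8, 9, 10, 13]

slow=1 fast=2: a[fast]=3≠a[slow]=1 write a[2]=3, slow++,fast++
slow=2 fast=3: a[fast]=5≠a[slow]=3 write a[3]=5, slow++,fast++
slow=3 fast=4: a[fast]=6≠a[slow]=5 write a[4]=6, slow++,fast++
slow=4 fast=5: a[fast]=7≠a[slow]=6 write a[5]=7, slow++,fast++
slow=5 fast=6: a[fast]=8≠a[slow]=7 write a[6]=8, slow++,fast++
slow=6 fast=7: a[fast]=9≠a[slow]=8 write a[7]=9, slow++,fast++
slow=7 fast=8: a[fast]=10≠a[slow]=9 write a[8]=10, slow++,fast++
slow=8 fast=9: a[fast]=10=a[slow] dup, fast++
slow=8 fast=10: a[fast]=10=a[slow] dup, fast++
slow=8 fast=11: a[fast]=10=a[slow] dup, fast++
slow=8 fast=12: a[fast]=10=a[slow] dup, fast++
slow=8 fast=13: a[fast]=10=a[slow] dup, fast++
slow=8 fast=14: a[fast]=13≠a[slow]=10 write a[9]=13, slow++,fast++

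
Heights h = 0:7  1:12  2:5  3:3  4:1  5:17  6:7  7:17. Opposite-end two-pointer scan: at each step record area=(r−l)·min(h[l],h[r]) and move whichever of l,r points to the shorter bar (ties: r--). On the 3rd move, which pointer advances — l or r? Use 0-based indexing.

l=0 r=7: min(7,17)*7=49 best=49 *, l++
l=1 r=7: min(12,17)*6=72 best=72 *, l++
l=2 r=7: min(5,17)*5=25 best=72, l++

l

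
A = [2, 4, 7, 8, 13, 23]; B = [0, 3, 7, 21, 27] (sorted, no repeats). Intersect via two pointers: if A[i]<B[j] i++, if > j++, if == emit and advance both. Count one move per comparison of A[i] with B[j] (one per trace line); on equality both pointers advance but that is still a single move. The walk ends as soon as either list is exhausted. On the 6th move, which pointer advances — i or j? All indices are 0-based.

[i=0,j=0] 2>0 → j++
[i=0,j=1] 2<3 → i++
[i=1,j=1] 4>3 → j++
[i=1,j=2] 4<7 → i++
[i=2,j=2] 7==7 emit → i++,j++
[i=3,j=3] 8<21 → i++

i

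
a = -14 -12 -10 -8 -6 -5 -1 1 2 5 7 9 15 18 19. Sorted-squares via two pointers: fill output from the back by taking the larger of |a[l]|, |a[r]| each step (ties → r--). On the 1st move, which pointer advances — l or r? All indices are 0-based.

l=0 r=14: |-14|<=|19| out[14]=361, r--

r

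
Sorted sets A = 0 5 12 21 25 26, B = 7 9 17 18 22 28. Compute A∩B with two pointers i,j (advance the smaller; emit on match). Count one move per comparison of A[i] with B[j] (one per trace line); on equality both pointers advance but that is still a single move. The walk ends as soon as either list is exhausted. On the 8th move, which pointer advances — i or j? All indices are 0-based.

i

[i=0,j=0] 0<7 → i++
[i=1,j=0] 5<7 → i++
[i=2,j=0] 12>7 → j++
[i=2,j=1] 12>9 → j++
[i=2,j=2] 12<17 → i++
[i=3,j=2] 21>17 → j++
[i=3,j=3] 21>18 → j++
[i=3,j=4] 21<22 → i++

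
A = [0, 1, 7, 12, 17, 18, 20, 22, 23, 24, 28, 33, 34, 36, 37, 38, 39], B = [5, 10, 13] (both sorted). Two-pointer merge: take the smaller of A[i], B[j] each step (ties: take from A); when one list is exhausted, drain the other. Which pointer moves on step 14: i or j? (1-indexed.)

i

i=1 j=1: A[i]=0<=B[j]=5 take 0, i++
i=2 j=1: A[i]=1<=B[j]=5 take 1, i++
i=3 j=1: A[i]=7>B[j]=5 take 5, j++
i=3 j=2: A[i]=7<=B[j]=10 take 7, i++
i=4 j=2: A[i]=12>B[j]=10 take 10, j++
i=4 j=3: A[i]=12<=B[j]=13 take 12, i++
i=5 j=3: A[i]=17>B[j]=13 take 13, j++
i=5 j=4: B done, take A[i]=17, i++
i=6 j=4: B done, take A[i]=18, i++
i=7 j=4: B done, take A[i]=20, i++
i=8 j=4: B done, take A[i]=22, i++
i=9 j=4: B done, take A[i]=23, i++
i=10 j=4: B done, take A[i]=24, i++
i=11 j=4: B done, take A[i]=28, i++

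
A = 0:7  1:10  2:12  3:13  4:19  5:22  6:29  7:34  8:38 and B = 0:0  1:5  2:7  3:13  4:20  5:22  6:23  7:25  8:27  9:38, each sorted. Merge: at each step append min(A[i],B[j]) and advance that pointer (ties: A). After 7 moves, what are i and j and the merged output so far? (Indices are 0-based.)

i=4, j=3, merged so far=[0, 5, 7, 7, 10, 12, 13]

i=0 j=0: A[i]=7>B[j]=0 take 0, j++
i=0 j=1: A[i]=7>B[j]=5 take 5, j++
i=0 j=2: A[i]=7<=B[j]=7 take 7, i++
i=1 j=2: A[i]=10>B[j]=7 take 7, j++
i=1 j=3: A[i]=10<=B[j]=13 take 10, i++
i=2 j=3: A[i]=12<=B[j]=13 take 12, i++
i=3 j=3: A[i]=13<=B[j]=13 take 13, i++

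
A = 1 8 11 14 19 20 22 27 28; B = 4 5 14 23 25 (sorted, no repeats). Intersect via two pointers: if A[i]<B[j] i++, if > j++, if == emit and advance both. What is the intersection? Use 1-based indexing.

intersection = [14]

i=1 j=1: 1<4, i++
i=2 j=1: 8>4, j++
i=2 j=2: 8>5, j++
i=2 j=3: 8<14, i++
i=3 j=3: 11<14, i++
i=4 j=3: 14==14 emit, i++,j++
i=5 j=4: 19<23, i++
i=6 j=4: 20<23, i++
i=7 j=4: 22<23, i++
i=8 j=4: 27>23, j++
i=8 j=5: 27>25, j++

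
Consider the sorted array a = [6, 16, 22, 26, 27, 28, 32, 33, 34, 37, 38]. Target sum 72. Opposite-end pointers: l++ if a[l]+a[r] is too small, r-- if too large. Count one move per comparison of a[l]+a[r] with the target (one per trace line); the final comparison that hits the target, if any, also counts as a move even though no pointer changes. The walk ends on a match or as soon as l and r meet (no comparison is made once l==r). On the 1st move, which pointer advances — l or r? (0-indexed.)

[0,10] 6+38=44 <72 → l++

l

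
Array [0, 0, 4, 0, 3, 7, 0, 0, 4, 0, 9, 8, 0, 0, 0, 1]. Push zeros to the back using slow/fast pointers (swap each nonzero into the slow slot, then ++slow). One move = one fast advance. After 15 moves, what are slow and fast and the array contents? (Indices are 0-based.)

slow=0 fast=0: a[fast]=0, fast++
slow=0 fast=1: a[fast]=0, fast++
slow=0 fast=2: a[fast]=4≠0 swap→a[0]=4, slow++,fast++
slow=1 fast=3: a[fast]=0, fast++
slow=1 fast=4: a[fast]=3≠0 swap→a[1]=3, slow++,fast++
slow=2 fast=5: a[fast]=7≠0 swap→a[2]=7, slow++,fast++
slow=3 fast=6: a[fast]=0, fast++
slow=3 fast=7: a[fast]=0, fast++
slow=3 fast=8: a[fast]=4≠0 swap→a[3]=4, slow++,fast++
slow=4 fast=9: a[fast]=0, fast++
slow=4 fast=10: a[fast]=9≠0 swap→a[4]=9, slow++,fast++
slow=5 fast=11: a[fast]=8≠0 swap→a[5]=8, slow++,fast++
slow=6 fast=12: a[fast]=0, fast++
slow=6 fast=13: a[fast]=0, fast++
slow=6 fast=14: a[fast]=0, fast++

slow=6, fast=15, a=[4, 3, 7, 4, 9, 8, 0, 0, 0, 0, 0, 0, 0, 0, 0, 1]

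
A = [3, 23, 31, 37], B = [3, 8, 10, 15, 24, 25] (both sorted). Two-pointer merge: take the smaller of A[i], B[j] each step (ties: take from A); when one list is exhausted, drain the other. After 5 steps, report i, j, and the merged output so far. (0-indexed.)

i=1, j=4, merged so far=[3, 3, 8, 10, 15]

i=0 j=0: A[i]=3<=B[j]=3 take 3, i++
i=1 j=0: A[i]=23>B[j]=3 take 3, j++
i=1 j=1: A[i]=23>B[j]=8 take 8, j++
i=1 j=2: A[i]=23>B[j]=10 take 10, j++
i=1 j=3: A[i]=23>B[j]=15 take 15, j++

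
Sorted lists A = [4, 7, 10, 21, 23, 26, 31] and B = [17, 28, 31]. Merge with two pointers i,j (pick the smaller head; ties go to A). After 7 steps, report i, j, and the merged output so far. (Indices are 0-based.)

[i=0,j=0] A[i]=4<=B[j]=17 take 4 → i++
[i=1,j=0] A[i]=7<=B[j]=17 take 7 → i++
[i=2,j=0] A[i]=10<=B[j]=17 take 10 → i++
[i=3,j=0] A[i]=21>B[j]=17 take 17 → j++
[i=3,j=1] A[i]=21<=B[j]=28 take 21 → i++
[i=4,j=1] A[i]=23<=B[j]=28 take 23 → i++
[i=5,j=1] A[i]=26<=B[j]=28 take 26 → i++

i=6, j=1, merged so far=[4, 7, 10, 17, 21, 23, 26]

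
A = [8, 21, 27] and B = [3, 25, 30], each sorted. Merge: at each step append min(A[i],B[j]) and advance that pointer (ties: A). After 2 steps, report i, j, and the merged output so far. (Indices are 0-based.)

i=1, j=1, merged so far=[3, 8]

[i=0,j=0] A[i]=8>B[j]=3 take 3 → j++
[i=0,j=1] A[i]=8<=B[j]=25 take 8 → i++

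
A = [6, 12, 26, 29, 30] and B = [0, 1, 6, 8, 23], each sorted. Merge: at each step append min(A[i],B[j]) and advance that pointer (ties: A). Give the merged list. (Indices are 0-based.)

[0, 1, 6, 6, 8, 12, 23, 26, 29, 30]

i=0 j=0: A[i]=6>B[j]=0 take 0, j++
i=0 j=1: A[i]=6>B[j]=1 take 1, j++
i=0 j=2: A[i]=6<=B[j]=6 take 6, i++
i=1 j=2: A[i]=12>B[j]=6 take 6, j++
i=1 j=3: A[i]=12>B[j]=8 take 8, j++
i=1 j=4: A[i]=12<=B[j]=23 take 12, i++
i=2 j=4: A[i]=26>B[j]=23 take 23, j++
i=2 j=5: B done, take A[i]=26, i++
i=3 j=5: B done, take A[i]=29, i++
i=4 j=5: B done, take A[i]=30, i++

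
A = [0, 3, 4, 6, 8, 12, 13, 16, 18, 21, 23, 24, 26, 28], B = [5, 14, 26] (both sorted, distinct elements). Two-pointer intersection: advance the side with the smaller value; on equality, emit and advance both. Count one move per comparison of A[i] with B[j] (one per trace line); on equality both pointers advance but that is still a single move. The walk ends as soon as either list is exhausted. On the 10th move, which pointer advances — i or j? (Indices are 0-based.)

[i=0,j=0] 0<5 → i++
[i=1,j=0] 3<5 → i++
[i=2,j=0] 4<5 → i++
[i=3,j=0] 6>5 → j++
[i=3,j=1] 6<14 → i++
[i=4,j=1] 8<14 → i++
[i=5,j=1] 12<14 → i++
[i=6,j=1] 13<14 → i++
[i=7,j=1] 16>14 → j++
[i=7,j=2] 16<26 → i++

i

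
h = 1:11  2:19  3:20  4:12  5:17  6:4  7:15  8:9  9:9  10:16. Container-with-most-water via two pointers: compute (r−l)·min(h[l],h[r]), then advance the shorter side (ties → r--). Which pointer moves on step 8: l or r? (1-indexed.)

r

[1,10] min(11,16)*9=99 best=99 * → l++
[2,10] min(19,16)*8=128 best=128 * → r--
[2,9] min(19,9)*7=63 best=128 → r--
[2,8] min(19,9)*6=54 best=128 → r--
[2,7] min(19,15)*5=75 best=128 → r--
[2,6] min(19,4)*4=16 best=128 → r--
[2,5] min(19,17)*3=51 best=128 → r--
[2,4] min(19,12)*2=24 best=128 → r--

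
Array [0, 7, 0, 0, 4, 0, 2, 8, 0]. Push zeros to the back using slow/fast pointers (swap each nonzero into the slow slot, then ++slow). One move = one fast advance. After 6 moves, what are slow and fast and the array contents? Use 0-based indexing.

slow=2, fast=6, a=[7, 4, 0, 0, 0, 0, 2, 8, 0]

slow=0 fast=0: a[fast]=0, fast++
slow=0 fast=1: a[fast]=7≠0 swap→a[0]=7, slow++,fast++
slow=1 fast=2: a[fast]=0, fast++
slow=1 fast=3: a[fast]=0, fast++
slow=1 fast=4: a[fast]=4≠0 swap→a[1]=4, slow++,fast++
slow=2 fast=5: a[fast]=0, fast++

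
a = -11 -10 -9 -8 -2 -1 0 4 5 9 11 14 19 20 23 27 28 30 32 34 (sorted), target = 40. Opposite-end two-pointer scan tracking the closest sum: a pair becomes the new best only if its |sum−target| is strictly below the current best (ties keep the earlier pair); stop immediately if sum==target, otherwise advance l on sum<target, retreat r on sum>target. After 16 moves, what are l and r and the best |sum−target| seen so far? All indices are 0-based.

l=11, r=14, best |Δ|=1

[0,19] -11+34=23 d=17 * → l++
[1,19] -10+34=24 d=16 * → l++
[2,19] -9+34=25 d=15 * → l++
[3,19] -8+34=26 d=14 * → l++
[4,19] -2+34=32 d=8 * → l++
[5,19] -1+34=33 d=7 * → l++
[6,19] 0+34=34 d=6 * → l++
[7,19] 4+34=38 d=2 * → l++
[8,19] 5+34=39 d=1 * → l++
[9,19] 9+34=43 d=3 → r--
[9,18] 9+32=41 d=1 → r--
[9,17] 9+30=39 d=1 → l++
[10,17] 11+30=41 d=1 → r--
[10,16] 11+28=39 d=1 → l++
[11,16] 14+28=42 d=2 → r--
[11,15] 14+27=41 d=1 → r--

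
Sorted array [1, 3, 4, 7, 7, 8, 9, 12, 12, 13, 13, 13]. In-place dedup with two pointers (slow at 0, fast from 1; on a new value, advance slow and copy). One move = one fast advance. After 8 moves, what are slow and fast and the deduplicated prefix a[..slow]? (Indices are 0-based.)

slow=6, fast=9, prefix=[1, 3, 4, 7, 8, 9, 12]

(s=0,f=1) a[fast]=3≠a[slow]=1 write a[1]=3 → slow++,fast++
(s=1,f=2) a[fast]=4≠a[slow]=3 write a[2]=4 → slow++,fast++
(s=2,f=3) a[fast]=7≠a[slow]=4 write a[3]=7 → slow++,fast++
(s=3,f=4) a[fast]=7=a[slow] dup → fast++
(s=3,f=5) a[fast]=8≠a[slow]=7 write a[4]=8 → slow++,fast++
(s=4,f=6) a[fast]=9≠a[slow]=8 write a[5]=9 → slow++,fast++
(s=5,f=7) a[fast]=12≠a[slow]=9 write a[6]=12 → slow++,fast++
(s=6,f=8) a[fast]=12=a[slow] dup → fast++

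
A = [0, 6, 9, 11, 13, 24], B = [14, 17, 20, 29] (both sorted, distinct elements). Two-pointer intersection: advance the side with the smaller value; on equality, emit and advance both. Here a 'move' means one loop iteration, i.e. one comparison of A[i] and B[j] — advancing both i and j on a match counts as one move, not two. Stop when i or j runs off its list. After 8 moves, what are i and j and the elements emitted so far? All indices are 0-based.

i=0 j=0: 0<14, i++
i=1 j=0: 6<14, i++
i=2 j=0: 9<14, i++
i=3 j=0: 11<14, i++
i=4 j=0: 13<14, i++
i=5 j=0: 24>14, j++
i=5 j=1: 24>17, j++
i=5 j=2: 24>20, j++

i=5, j=3, emitted=[]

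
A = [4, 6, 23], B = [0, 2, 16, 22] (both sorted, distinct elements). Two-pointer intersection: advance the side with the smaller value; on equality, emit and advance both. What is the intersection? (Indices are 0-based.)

intersection = []

[i=0,j=0] 4>0 → j++
[i=0,j=1] 4>2 → j++
[i=0,j=2] 4<16 → i++
[i=1,j=2] 6<16 → i++
[i=2,j=2] 23>16 → j++
[i=2,j=3] 23>22 → j++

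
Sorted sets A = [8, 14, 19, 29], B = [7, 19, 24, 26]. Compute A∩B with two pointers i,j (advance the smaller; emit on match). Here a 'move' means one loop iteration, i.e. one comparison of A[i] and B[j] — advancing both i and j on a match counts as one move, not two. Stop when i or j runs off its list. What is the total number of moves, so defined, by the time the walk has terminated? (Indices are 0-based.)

6 moves

i=0 j=0: 8>7, j++
i=0 j=1: 8<19, i++
i=1 j=1: 14<19, i++
i=2 j=1: 19==19 emit, i++,j++
i=3 j=2: 29>24, j++
i=3 j=3: 29>26, j++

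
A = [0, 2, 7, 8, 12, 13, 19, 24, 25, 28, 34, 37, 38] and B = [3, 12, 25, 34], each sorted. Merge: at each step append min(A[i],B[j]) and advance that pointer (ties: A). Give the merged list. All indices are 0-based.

[i=0,j=0] A[i]=0<=B[j]=3 take 0 → i++
[i=1,j=0] A[i]=2<=B[j]=3 take 2 → i++
[i=2,j=0] A[i]=7>B[j]=3 take 3 → j++
[i=2,j=1] A[i]=7<=B[j]=12 take 7 → i++
[i=3,j=1] A[i]=8<=B[j]=12 take 8 → i++
[i=4,j=1] A[i]=12<=B[j]=12 take 12 → i++
[i=5,j=1] A[i]=13>B[j]=12 take 12 → j++
[i=5,j=2] A[i]=13<=B[j]=25 take 13 → i++
[i=6,j=2] A[i]=19<=B[j]=25 take 19 → i++
[i=7,j=2] A[i]=24<=B[j]=25 take 24 → i++
[i=8,j=2] A[i]=25<=B[j]=25 take 25 → i++
[i=9,j=2] A[i]=28>B[j]=25 take 25 → j++
[i=9,j=3] A[i]=28<=B[j]=34 take 28 → i++
[i=10,j=3] A[i]=34<=B[j]=34 take 34 → i++
[i=11,j=3] A[i]=37>B[j]=34 take 34 → j++
[i=11,j=4] B done, take A[i]=37 → i++
[i=12,j=4] B done, take A[i]=38 → i++

[0, 2, 3, 7, 8, 12, 12, 13, 19, 24, 25, 25, 28, 34, 34, 37, 38]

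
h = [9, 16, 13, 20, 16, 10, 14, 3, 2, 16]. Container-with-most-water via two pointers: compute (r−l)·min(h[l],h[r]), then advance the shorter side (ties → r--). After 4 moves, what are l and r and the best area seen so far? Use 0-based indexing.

[0,9] min(9,16)*9=81 best=81 * → l++
[1,9] min(16,16)*8=128 best=128 * → r--
[1,8] min(16,2)*7=14 best=128 → r--
[1,7] min(16,3)*6=18 best=128 → r--

l=1, r=6, best area=128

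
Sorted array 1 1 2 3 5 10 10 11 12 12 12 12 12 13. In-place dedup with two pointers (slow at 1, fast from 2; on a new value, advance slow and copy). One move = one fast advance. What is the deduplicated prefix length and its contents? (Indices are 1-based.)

(s=1,f=2) a[fast]=1=a[slow] dup → fast++
(s=1,f=3) a[fast]=2≠a[slow]=1 write a[2]=2 → slow++,fast++
(s=2,f=4) a[fast]=3≠a[slow]=2 write a[3]=3 → slow++,fast++
(s=3,f=5) a[fast]=5≠a[slow]=3 write a[4]=5 → slow++,fast++
(s=4,f=6) a[fast]=10≠a[slow]=5 write a[5]=10 → slow++,fast++
(s=5,f=7) a[fast]=10=a[slow] dup → fast++
(s=5,f=8) a[fast]=11≠a[slow]=10 write a[6]=11 → slow++,fast++
(s=6,f=9) a[fast]=12≠a[slow]=11 write a[7]=12 → slow++,fast++
(s=7,f=10) a[fast]=12=a[slow] dup → fast++
(s=7,f=11) a[fast]=12=a[slow] dup → fast++
(s=7,f=12) a[fast]=12=a[slow] dup → fast++
(s=7,f=13) a[fast]=12=a[slow] dup → fast++
(s=7,f=14) a[fast]=13≠a[slow]=12 write a[8]=13 → slow++,fast++

length 8; prefix = [1, 2, 3, 5, 10, 11, 12, 13]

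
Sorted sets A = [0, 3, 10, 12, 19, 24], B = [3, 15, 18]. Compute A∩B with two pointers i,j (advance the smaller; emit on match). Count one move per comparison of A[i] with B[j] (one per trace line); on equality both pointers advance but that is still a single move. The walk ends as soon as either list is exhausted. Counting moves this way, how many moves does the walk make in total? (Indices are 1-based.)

6 moves

[i=1,j=1] 0<3 → i++
[i=2,j=1] 3==3 emit → i++,j++
[i=3,j=2] 10<15 → i++
[i=4,j=2] 12<15 → i++
[i=5,j=2] 19>15 → j++
[i=5,j=3] 19>18 → j++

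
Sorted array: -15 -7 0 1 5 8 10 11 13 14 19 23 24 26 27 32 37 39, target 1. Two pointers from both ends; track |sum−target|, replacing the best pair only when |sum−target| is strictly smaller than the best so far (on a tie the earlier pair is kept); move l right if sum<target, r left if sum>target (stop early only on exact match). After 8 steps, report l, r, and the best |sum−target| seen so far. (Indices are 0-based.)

l=0 r=17: -15+39=24 d=23 *, r--
l=0 r=16: -15+37=22 d=21 *, r--
l=0 r=15: -15+32=17 d=16 *, r--
l=0 r=14: -15+27=12 d=11 *, r--
l=0 r=13: -15+26=11 d=10 *, r--
l=0 r=12: -15+24=9 d=8 *, r--
l=0 r=11: -15+23=8 d=7 *, r--
l=0 r=10: -15+19=4 d=3 *, r--

l=0, r=9, best |Δ|=3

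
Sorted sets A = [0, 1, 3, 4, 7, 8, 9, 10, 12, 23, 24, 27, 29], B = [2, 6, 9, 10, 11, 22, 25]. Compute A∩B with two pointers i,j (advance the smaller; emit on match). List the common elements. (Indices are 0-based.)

intersection = [9, 10]

[i=0,j=0] 0<2 → i++
[i=1,j=0] 1<2 → i++
[i=2,j=0] 3>2 → j++
[i=2,j=1] 3<6 → i++
[i=3,j=1] 4<6 → i++
[i=4,j=1] 7>6 → j++
[i=4,j=2] 7<9 → i++
[i=5,j=2] 8<9 → i++
[i=6,j=2] 9==9 emit → i++,j++
[i=7,j=3] 10==10 emit → i++,j++
[i=8,j=4] 12>11 → j++
[i=8,j=5] 12<22 → i++
[i=9,j=5] 23>22 → j++
[i=9,j=6] 23<25 → i++
[i=10,j=6] 24<25 → i++
[i=11,j=6] 27>25 → j++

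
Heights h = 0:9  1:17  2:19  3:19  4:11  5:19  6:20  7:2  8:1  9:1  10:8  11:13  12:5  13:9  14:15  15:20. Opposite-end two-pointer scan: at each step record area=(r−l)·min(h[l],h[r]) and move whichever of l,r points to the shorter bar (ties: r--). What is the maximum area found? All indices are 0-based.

[0,15] min(9,20)*15=135 best=135 * → l++
[1,15] min(17,20)*14=238 best=238 * → l++
[2,15] min(19,20)*13=247 best=247 * → l++
[3,15] min(19,20)*12=228 best=247 → l++
[4,15] min(11,20)*11=121 best=247 → l++
[5,15] min(19,20)*10=190 best=247 → l++
[6,15] min(20,20)*9=180 best=247 → r--
[6,14] min(20,15)*8=120 best=247 → r--
[6,13] min(20,9)*7=63 best=247 → r--
[6,12] min(20,5)*6=30 best=247 → r--
[6,11] min(20,13)*5=65 best=247 → r--
[6,10] min(20,8)*4=32 best=247 → r--
[6,9] min(20,1)*3=3 best=247 → r--
[6,8] min(20,1)*2=2 best=247 → r--
[6,7] min(20,2)*1=2 best=247 → r--

max area = 247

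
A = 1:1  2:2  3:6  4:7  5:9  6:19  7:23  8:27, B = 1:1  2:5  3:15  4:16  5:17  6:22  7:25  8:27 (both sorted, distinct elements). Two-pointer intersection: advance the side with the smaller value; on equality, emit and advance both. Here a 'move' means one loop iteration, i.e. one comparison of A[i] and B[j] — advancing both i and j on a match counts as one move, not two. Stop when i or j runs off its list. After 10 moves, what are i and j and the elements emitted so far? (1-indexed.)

i=7, j=6, emitted=[1]

[i=1,j=1] 1==1 emit → i++,j++
[i=2,j=2] 2<5 → i++
[i=3,j=2] 6>5 → j++
[i=3,j=3] 6<15 → i++
[i=4,j=3] 7<15 → i++
[i=5,j=3] 9<15 → i++
[i=6,j=3] 19>15 → j++
[i=6,j=4] 19>16 → j++
[i=6,j=5] 19>17 → j++
[i=6,j=6] 19<22 → i++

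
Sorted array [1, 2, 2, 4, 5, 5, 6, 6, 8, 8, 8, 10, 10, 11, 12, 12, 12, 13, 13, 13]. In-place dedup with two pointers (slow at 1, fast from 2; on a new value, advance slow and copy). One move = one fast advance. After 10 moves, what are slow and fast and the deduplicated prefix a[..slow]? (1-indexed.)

(s=1,f=2) a[fast]=2≠a[slow]=1 write a[2]=2 → slow++,fast++
(s=2,f=3) a[fast]=2=a[slow] dup → fast++
(s=2,f=4) a[fast]=4≠a[slow]=2 write a[3]=4 → slow++,fast++
(s=3,f=5) a[fast]=5≠a[slow]=4 write a[4]=5 → slow++,fast++
(s=4,f=6) a[fast]=5=a[slow] dup → fast++
(s=4,f=7) a[fast]=6≠a[slow]=5 write a[5]=6 → slow++,fast++
(s=5,f=8) a[fast]=6=a[slow] dup → fast++
(s=5,f=9) a[fast]=8≠a[slow]=6 write a[6]=8 → slow++,fast++
(s=6,f=10) a[fast]=8=a[slow] dup → fast++
(s=6,f=11) a[fast]=8=a[slow] dup → fast++

slow=6, fast=12, prefix=[1, 2, 4, 5, 6, 8]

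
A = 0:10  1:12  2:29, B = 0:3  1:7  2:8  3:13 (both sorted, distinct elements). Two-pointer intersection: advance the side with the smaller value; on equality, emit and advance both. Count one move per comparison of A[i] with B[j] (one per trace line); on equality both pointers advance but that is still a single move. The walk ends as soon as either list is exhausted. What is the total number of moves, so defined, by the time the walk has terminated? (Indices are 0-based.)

i=0 j=0: 10>3, j++
i=0 j=1: 10>7, j++
i=0 j=2: 10>8, j++
i=0 j=3: 10<13, i++
i=1 j=3: 12<13, i++
i=2 j=3: 29>13, j++

6 moves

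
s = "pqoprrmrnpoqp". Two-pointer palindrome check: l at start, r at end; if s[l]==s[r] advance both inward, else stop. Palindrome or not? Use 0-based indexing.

not a palindrome (mismatch at 4,8)

l=0 r=12: 'p'=='p', l++,r--
l=1 r=11: 'q'=='q', l++,r--
l=2 r=10: 'o'=='o', l++,r--
l=3 r=9: 'p'=='p', l++,r--
l=4 r=8: 'r'!='n', stop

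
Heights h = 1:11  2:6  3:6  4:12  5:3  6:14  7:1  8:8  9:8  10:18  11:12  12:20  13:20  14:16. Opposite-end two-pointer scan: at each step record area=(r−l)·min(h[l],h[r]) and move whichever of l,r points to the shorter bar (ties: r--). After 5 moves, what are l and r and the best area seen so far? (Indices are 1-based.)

[1,14] min(11,16)*13=143 best=143 * → l++
[2,14] min(6,16)*12=72 best=143 → l++
[3,14] min(6,16)*11=66 best=143 → l++
[4,14] min(12,16)*10=120 best=143 → l++
[5,14] min(3,16)*9=27 best=143 → l++

l=6, r=14, best area=143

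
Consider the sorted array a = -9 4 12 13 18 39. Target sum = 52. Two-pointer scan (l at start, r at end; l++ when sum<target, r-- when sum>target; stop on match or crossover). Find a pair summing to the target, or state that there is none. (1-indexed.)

[1,6] -9+39=30 <52 → l++
[2,6] 4+39=43 <52 → l++
[3,6] 12+39=51 <52 → l++
[4,6] 13+39=52 → found

(13, 39)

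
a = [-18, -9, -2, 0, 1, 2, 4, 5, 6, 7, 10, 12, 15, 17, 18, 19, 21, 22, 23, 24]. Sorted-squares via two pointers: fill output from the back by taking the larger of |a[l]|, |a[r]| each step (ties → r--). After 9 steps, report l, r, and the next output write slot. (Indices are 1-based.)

l=2, r=12, next write slot=11

l=1 r=20: |-18|<=|24| out[20]=576, r--
l=1 r=19: |-18|<=|23| out[19]=529, r--
l=1 r=18: |-18|<=|22| out[18]=484, r--
l=1 r=17: |-18|<=|21| out[17]=441, r--
l=1 r=16: |-18|<=|19| out[16]=361, r--
l=1 r=15: |-18|<=|18| out[15]=324, r--
l=1 r=14: |-18|>|17| out[14]=324, l++
l=2 r=14: |-9|<=|17| out[13]=289, r--
l=2 r=13: |-9|<=|15| out[12]=225, r--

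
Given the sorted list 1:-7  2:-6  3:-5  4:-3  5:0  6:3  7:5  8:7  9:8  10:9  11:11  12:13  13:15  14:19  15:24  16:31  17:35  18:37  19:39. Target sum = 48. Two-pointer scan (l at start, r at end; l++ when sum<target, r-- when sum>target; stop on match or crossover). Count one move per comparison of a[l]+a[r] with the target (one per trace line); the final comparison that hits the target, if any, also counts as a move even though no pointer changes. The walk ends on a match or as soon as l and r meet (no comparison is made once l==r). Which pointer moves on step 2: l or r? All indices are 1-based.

l

[1,19] -7+39=32 <48 → l++
[2,19] -6+39=33 <48 → l++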